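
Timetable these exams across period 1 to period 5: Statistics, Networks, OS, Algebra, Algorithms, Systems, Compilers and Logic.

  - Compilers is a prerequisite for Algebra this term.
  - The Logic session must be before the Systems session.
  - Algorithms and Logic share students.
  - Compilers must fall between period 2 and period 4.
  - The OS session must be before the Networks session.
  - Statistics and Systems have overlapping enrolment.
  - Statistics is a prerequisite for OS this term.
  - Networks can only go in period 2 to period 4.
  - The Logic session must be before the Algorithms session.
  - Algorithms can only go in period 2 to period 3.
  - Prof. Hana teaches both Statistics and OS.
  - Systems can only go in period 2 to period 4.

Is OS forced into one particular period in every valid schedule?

No

OS can be period 2 (e.g. OS in period 2, Networks in period 3, Statistics in period 1, Algebra in period 3, Systems in period 2, Logic in period 1, Compilers in period 2, Algorithms in period 2) or period 3 (e.g. Compilers -> period 2; Logic -> period 1; Systems -> period 2; Networks -> period 4; Statistics -> period 1; Algorithms -> period 2; Algebra -> period 3; OS -> period 3).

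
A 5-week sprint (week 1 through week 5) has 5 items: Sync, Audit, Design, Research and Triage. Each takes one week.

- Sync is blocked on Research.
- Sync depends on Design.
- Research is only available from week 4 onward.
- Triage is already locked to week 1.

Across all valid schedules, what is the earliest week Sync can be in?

Precedence pushes Sync to at least week 5.
Sync at week 5 is achievable: Triage -> week 1; Design -> week 1; Audit -> week 1; Research -> week 4; Sync -> week 5.

week 5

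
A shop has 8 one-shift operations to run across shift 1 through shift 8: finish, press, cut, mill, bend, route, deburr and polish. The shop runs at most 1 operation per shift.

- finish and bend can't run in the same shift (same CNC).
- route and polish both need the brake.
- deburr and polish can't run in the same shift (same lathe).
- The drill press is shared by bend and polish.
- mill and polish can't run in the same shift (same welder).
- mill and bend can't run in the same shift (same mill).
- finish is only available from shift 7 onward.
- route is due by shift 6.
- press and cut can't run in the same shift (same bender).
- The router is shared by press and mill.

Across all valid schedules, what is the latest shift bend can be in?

bend at shift 8 is achievable: polish -> shift 6, route -> shift 1, bend -> shift 8, finish -> shift 7, deburr -> shift 5, mill -> shift 4, cut -> shift 3, press -> shift 2.

shift 8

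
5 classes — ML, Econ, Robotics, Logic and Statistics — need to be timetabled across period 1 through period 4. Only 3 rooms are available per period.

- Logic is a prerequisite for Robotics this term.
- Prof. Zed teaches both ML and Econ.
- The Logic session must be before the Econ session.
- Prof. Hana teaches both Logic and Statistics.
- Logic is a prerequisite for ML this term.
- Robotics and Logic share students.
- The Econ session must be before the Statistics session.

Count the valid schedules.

20

Splitting on ML: it can be period 2 (3), period 3 (6), period 4 (11). Listing each branch's schedules as (Econ, Robotics, Logic, Statistics) by period number:
ML=period 2: (3,2,1,4) (3,3,1,4) (3,4,1,4) — 3.
ML=period 3: (2,2,1,3) (2,2,1,4) (2,3,1,3) (2,3,1,4) (2,4,1,3) (2,4,1,4) — 6.
ML=period 4: (2,2,1,3) (2,2,1,4) (2,3,1,3) (2,3,1,4) (2,4,1,3) (2,4,1,4) (3,2,1,4) (3,3,1,4) (3,3,2,4) (3,4,1,4) (3,4,2,4) — 11.
Summing: 3 + 6 + 11 = 20.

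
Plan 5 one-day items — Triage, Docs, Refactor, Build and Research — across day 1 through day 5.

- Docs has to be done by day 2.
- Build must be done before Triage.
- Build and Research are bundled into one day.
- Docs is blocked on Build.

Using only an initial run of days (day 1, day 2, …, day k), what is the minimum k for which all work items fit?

2

The precedence chain requires at least 2 distinct days.
2 works (last occupied day: day 2): for example Build=day 1; Triage=day 2; Docs=day 2; Research=day 1; Refactor=day 1.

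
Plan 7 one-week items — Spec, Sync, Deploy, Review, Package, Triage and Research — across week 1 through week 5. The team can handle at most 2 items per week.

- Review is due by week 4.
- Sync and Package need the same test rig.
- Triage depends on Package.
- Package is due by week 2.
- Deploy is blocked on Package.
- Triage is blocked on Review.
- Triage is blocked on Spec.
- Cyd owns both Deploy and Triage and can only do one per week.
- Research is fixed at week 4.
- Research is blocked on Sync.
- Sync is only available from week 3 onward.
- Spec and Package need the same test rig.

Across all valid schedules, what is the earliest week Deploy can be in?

week 2

Precedence pushes Deploy to at least week 2.
Deploy at week 2 is achievable: Review=week 1, Triage=week 3, Spec=week 2, Research=week 4, Package=week 1, Sync=week 3, Deploy=week 2.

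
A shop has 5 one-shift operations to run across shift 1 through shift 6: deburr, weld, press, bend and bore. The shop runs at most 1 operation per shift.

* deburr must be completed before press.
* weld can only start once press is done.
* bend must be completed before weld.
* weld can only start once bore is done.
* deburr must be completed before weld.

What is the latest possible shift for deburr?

Downstream work caps deburr at shift 4.
deburr at shift 4 is achievable: deburr in shift 4, bore in shift 2, press in shift 5, weld in shift 6, bend in shift 1.

shift 4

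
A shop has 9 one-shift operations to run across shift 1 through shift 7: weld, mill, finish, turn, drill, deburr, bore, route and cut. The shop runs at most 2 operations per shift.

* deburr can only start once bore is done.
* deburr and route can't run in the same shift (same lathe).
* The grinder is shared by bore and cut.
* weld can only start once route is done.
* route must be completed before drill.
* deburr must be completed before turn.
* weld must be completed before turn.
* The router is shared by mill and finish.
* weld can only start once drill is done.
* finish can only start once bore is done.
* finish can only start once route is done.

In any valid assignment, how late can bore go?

shift 5

Downstream work caps bore at shift 5.
bore at shift 5 is achievable: drill -> shift 2, cut -> shift 2, bore -> shift 5, finish -> shift 6, mill -> shift 1, turn -> shift 7, route -> shift 1, deburr -> shift 6, weld -> shift 3.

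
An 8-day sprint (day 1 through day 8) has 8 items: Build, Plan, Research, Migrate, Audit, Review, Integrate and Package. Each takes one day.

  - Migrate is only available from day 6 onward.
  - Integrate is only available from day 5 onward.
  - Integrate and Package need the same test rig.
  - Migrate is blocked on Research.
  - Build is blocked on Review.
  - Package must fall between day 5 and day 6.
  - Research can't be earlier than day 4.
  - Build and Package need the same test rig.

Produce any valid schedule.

Plan -> day 1, Audit -> day 1, Integrate -> day 6, Migrate -> day 6, Build -> day 2, Package -> day 5, Research -> day 4, Review -> day 1

Checking: Review(day 1) before Build(day 2); Research(day 4) before Migrate(day 6); Build(day 2) != Package(day 5); Integrate(day 6) != Package(day 5); Migrate=day 6 in [day 6,day 8]; Research=day 4 in [day 4,day 8]; Package=day 5 in [day 5,day 6]; Integrate=day 6 in [day 5,day 8].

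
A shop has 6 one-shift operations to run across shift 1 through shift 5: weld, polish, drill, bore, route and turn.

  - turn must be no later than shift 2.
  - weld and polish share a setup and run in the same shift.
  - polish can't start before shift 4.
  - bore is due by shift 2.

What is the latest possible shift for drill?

shift 5

drill at shift 5 is achievable: bore=shift 1, polish=shift 4, drill=shift 5, turn=shift 1, route=shift 1, weld=shift 4.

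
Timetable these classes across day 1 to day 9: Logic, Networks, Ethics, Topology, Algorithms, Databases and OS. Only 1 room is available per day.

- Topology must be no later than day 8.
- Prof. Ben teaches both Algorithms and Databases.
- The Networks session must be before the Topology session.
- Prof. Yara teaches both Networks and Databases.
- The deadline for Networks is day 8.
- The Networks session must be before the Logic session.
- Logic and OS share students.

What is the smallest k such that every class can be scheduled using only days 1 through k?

The precedence chain requires at least 2 distinct days.
With at most 1 per day and 7 classes, at least 7 days are needed.
7 works (last occupied day: day 7): for example Logic -> day 2, Ethics -> day 4, Algorithms -> day 5, Databases -> day 6, Topology -> day 3, OS -> day 7, Networks -> day 1.

7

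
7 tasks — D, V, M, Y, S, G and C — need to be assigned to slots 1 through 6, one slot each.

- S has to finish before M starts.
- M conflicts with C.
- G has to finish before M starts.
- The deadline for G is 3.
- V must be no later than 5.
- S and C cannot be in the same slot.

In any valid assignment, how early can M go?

Precedence pushes M to at least 2.
M at 2 is achievable: D -> 1, G -> 1, Y -> 1, S -> 1, C -> 3, M -> 2, V -> 1.

2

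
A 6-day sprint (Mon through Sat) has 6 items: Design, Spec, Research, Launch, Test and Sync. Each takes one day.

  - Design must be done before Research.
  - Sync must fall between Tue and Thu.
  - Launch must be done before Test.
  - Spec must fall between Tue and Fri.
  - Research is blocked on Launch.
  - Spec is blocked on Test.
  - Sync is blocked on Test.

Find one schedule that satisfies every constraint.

Research in Tue; Sync in Wed; Test in Tue; Spec in Wed; Design in Mon; Launch in Mon

Checking: Launch(Mon) before Research(Tue); Design(Mon) before Research(Tue); Test(Tue) before Sync(Wed); Launch(Mon) before Test(Tue); Test(Tue) before Spec(Wed); Sync=Wed in [Tue,Thu]; Spec=Wed in [Tue,Fri].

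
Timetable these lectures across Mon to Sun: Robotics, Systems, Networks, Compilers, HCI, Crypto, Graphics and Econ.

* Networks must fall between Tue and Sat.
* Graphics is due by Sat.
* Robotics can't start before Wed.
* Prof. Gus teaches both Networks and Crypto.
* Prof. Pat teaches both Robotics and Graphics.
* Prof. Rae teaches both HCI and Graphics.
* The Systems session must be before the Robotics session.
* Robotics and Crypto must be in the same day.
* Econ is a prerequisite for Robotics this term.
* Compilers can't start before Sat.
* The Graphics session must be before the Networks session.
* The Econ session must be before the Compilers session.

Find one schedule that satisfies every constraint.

Robotics -> Wed, Compilers -> Sat, Systems -> Mon, Crypto -> Wed, Econ -> Mon, HCI -> Tue, Graphics -> Mon, Networks -> Tue

Checking: Graphics(Mon) before Networks(Tue); Econ(Mon) before Compilers(Sat); Econ(Mon) before Robotics(Wed); Systems(Mon) before Robotics(Wed); HCI(Tue) != Graphics(Mon); Robotics(Wed) != Graphics(Mon); Networks(Tue) != Crypto(Wed); Robotics = Crypto = Wed; Robotics=Wed in [Wed,Sun]; Compilers=Sat in [Sat,Sun]; Networks=Tue in [Tue,Sat]; Graphics=Mon in [Mon,Sat].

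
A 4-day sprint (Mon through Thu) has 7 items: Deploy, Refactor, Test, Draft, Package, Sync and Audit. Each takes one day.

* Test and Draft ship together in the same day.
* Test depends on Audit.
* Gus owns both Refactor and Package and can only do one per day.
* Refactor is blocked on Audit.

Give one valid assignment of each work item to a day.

Sync in Mon, Draft in Tue, Audit in Mon, Refactor in Tue, Deploy in Mon, Package in Mon, Test in Tue

Checking: Audit(Mon) before Test(Tue); Audit(Mon) before Refactor(Tue); Refactor(Tue) != Package(Mon); Test = Draft = Tue.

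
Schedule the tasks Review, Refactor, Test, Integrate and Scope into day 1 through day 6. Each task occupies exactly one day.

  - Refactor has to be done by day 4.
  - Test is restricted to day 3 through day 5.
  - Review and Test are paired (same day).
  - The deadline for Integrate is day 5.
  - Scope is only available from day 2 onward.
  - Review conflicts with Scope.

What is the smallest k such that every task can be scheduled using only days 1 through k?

Test can't be placed before day 3, so the schedule must run through at least day 3.
3 works (last occupied day: day 3): for example Scope -> day 2, Test -> day 3, Refactor -> day 1, Integrate -> day 1, Review -> day 3.

3 days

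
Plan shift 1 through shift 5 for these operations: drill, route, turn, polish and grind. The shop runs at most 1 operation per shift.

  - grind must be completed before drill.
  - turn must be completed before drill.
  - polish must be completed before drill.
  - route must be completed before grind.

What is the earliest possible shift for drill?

Precedence pushes drill to at least shift 3.
drill at shift 5 is achievable: route=shift 1, turn=shift 3, drill=shift 5, grind=shift 2, polish=shift 4.
Nothing earlier works — the capacity limit rule out every shift before shift 5.

shift 5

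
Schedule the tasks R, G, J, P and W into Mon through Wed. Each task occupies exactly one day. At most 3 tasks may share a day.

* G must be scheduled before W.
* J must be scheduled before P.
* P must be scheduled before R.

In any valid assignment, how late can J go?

Downstream work caps J at Mon.
J at Mon is achievable: J -> Mon, G -> Mon, P -> Tue, R -> Wed, W -> Tue.

Mon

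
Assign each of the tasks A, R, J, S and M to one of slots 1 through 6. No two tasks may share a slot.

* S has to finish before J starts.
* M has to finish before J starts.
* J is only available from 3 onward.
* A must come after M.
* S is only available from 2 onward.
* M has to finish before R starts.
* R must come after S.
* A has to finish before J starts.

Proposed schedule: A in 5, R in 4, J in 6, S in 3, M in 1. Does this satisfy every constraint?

M has to finish before J starts — holds.
A must come after M — holds.
J is only available from 3 onward — holds.
No two tasks may share a slot — holds.
R must come after S — holds.
A has to finish before J starts — holds.
S is only available from 2 onward — holds.
M has to finish before R starts — holds.
S has to finish before J starts — holds.

Yes, all constraints hold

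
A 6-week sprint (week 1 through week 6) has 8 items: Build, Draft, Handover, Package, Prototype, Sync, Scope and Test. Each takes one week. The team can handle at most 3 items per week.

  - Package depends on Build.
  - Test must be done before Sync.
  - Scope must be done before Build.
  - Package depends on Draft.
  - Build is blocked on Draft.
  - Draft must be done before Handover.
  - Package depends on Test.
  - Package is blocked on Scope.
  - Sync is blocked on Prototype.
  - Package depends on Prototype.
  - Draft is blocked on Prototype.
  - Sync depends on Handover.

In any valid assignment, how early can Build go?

week 3

Precedence pushes Build to at least week 3; downstream work caps Build at week 5.
Build at week 3 is achievable: Handover in week 3; Scope in week 1; Draft in week 2; Test in week 1; Package in week 4; Sync in week 4; Build in week 3; Prototype in week 1.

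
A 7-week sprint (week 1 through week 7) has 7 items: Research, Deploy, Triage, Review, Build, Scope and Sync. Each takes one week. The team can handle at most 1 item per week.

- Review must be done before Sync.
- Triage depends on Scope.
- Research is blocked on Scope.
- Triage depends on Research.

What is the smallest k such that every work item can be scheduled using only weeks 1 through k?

The precedence chain requires at least 3 distinct weeks.
With at most 1 per week and 7 work items, at least 7 weeks are needed.
7 works (last occupied week: week 7): for example Build in week 7; Deploy in week 6; Review in week 4; Research in week 2; Triage in week 3; Sync in week 5; Scope in week 1.

7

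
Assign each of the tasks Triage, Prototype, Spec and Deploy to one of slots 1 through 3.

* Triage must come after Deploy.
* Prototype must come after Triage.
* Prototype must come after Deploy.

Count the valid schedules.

Enumerating: Prototype in 3, Triage in 2, Deploy in 1, Spec in 1 | Triage in 2; Deploy in 1; Spec in 2; Prototype in 3 | Deploy in 1, Prototype in 3, Spec in 3, Triage in 2.

3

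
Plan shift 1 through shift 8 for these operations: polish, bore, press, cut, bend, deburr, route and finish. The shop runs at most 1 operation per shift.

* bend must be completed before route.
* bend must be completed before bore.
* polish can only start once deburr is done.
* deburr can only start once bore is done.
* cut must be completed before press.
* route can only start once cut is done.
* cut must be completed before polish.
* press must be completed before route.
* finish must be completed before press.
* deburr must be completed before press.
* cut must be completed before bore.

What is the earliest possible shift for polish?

shift 5

Precedence pushes polish to at least shift 4.
polish at shift 5 is achievable: polish -> shift 5; bore -> shift 3; finish -> shift 6; cut -> shift 1; bend -> shift 2; press -> shift 7; route -> shift 8; deburr -> shift 4.
Nothing earlier works — the capacity limit rule out every shift before shift 5.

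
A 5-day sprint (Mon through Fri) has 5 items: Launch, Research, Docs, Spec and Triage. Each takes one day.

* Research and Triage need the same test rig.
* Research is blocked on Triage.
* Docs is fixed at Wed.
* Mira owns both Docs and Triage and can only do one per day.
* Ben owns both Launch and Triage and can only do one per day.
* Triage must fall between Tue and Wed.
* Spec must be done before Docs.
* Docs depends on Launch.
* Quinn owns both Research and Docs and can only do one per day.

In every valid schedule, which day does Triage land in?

Tue

Triage's window is Tue–Wed.
Docs is fixed at Wed, and Triage can't share a day with Docs.
So Triage must be Tue.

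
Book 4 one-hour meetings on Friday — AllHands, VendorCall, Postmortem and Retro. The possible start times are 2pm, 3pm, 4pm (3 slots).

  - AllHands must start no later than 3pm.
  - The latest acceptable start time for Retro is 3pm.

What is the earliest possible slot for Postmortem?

2pm

Postmortem at 2pm is achievable: Retro=2pm; VendorCall=2pm; Postmortem=2pm; AllHands=2pm.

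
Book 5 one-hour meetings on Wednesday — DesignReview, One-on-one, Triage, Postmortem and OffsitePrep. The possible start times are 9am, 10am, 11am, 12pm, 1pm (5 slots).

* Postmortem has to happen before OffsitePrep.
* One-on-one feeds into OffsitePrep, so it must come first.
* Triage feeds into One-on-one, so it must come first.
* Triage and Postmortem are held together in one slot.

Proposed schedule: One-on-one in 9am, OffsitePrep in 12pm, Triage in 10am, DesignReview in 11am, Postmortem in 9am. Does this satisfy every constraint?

One-on-one feeds into OffsitePrep, so it must come first — holds.
Postmortem has to happen before OffsitePrep — holds.
Triage and Postmortem are held together in one slot — violated.
Triage feeds into One-on-one, so it must come first — violated.

Invalid. Triage feeds into One-on-one, so it must come first.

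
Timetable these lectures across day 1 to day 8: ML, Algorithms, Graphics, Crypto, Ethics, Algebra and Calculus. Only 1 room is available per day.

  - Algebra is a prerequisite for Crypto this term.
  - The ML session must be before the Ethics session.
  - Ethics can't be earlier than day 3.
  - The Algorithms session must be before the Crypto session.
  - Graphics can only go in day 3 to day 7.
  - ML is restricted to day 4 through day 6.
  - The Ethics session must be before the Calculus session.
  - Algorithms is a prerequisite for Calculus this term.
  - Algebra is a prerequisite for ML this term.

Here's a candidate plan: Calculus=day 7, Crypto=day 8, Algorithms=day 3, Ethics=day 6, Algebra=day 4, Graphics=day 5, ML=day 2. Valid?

Invalid. Algebra is a prerequisite for ML this term.

Graphics can only go in day 3 to day 7 — holds.
The Ethics session must be before the Calculus session — holds.
Algorithms is a prerequisite for Calculus this term — holds.
Ethics can't be earlier than day 3 — holds.
Algebra is a prerequisite for ML this term — violated.
ML is restricted to day 4 through day 6 — violated.
The Algorithms session must be before the Crypto session — holds.
Algebra is a prerequisite for Crypto this term — holds.
The ML session must be before the Ethics session — holds.
Only 1 room is available per day — holds.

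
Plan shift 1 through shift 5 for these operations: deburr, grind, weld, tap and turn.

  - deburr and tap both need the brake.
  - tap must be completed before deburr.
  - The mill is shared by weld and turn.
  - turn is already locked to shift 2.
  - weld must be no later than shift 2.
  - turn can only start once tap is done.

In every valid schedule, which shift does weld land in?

weld's window is shift 1–shift 2.
turn is fixed at shift 2, and weld can't share a shift with turn.
So weld must be shift 1.

shift 1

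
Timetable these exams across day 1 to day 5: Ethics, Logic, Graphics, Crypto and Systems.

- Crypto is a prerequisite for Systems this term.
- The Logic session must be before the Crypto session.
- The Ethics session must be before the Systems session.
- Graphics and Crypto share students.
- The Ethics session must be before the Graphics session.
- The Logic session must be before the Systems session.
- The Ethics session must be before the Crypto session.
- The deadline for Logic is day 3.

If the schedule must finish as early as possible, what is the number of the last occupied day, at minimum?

day 3

The precedence chain requires at least 3 distinct days.
3 works (last occupied day: day 3): for example Graphics -> day 3, Systems -> day 3, Crypto -> day 2, Logic -> day 1, Ethics -> day 1.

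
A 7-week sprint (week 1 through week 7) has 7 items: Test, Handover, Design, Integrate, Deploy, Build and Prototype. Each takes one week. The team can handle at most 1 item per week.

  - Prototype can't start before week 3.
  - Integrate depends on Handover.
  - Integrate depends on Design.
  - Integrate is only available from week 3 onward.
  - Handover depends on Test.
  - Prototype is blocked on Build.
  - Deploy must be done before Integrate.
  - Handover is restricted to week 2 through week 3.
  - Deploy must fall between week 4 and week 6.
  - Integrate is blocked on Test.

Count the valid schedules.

42

Splitting on Test: it can be week 1 (28), week 2 (14). Listing each branch's schedules as (Handover, Design, Integrate, Deploy, Build, Prototype) by week number:
Test=week 1: (2,3,5,4,6,7) (2,3,6,4,5,7) (2,3,6,5,4,7) (2,3,7,4,5,6) (2,3,7,5,4,6) (2,3,7,6,4,5) (2,4,6,5,3,7) (2,4,7,5,3,6) (2,4,7,6,3,5) (2,5,6,4,3,7) (2,5,7,4,3,6) (2,5,7,6,3,4) (2,6,7,4,3,5) (2,6,7,5,3,4) (3,2,5,4,6,7) (3,2,6,4,5,7) (3,2,6,5,4,7) (3,2,7,4,5,6) (3,2,7,5,4,6) (3,2,7,6,4,5) (3,4,6,5,2,7) (3,4,7,5,2,6) (3,4,7,6,2,5) (3,5,6,4,2,7) (3,5,7,4,2,6) (3,5,7,6,2,4) (3,6,7,4,2,5) (3,6,7,5,2,4) — 28.
Test=week 2: (3,1,5,4,6,7) (3,1,6,4,5,7) (3,1,6,5,4,7) (3,1,7,4,5,6) (3,1,7,5,4,6) (3,1,7,6,4,5) (3,4,6,5,1,7) (3,4,7,5,1,6) (3,4,7,6,1,5) (3,5,6,4,1,7) (3,5,7,4,1,6) (3,5,7,6,1,4) (3,6,7,4,1,5) (3,6,7,5,1,4) — 14.
Summing: 28 + 14 = 42.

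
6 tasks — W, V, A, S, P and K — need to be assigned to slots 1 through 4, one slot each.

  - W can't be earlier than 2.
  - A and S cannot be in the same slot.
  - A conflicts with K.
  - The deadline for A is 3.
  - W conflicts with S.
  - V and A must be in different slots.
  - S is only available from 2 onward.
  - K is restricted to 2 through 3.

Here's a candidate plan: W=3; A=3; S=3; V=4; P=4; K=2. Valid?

W can't be earlier than 2 — holds.
V and A must be in different slots — holds.
W conflicts with S — violated.
S is only available from 2 onward — holds.
A conflicts with K — holds.
A and S cannot be in the same slot — violated.
K is restricted to 2 through 3 — holds.
The deadline for A is 3 — holds.

Invalid. A and S cannot be in the same slot.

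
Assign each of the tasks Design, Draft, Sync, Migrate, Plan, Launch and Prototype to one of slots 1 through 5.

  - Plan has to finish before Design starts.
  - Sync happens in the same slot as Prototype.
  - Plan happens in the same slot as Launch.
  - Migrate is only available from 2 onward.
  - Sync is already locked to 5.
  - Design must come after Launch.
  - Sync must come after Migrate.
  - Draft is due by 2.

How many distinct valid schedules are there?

60

Splitting on Design: it can be 2 (6), 3 (12), 4 (18), 5 (24). Listing each branch's schedules as (Draft, Sync, Migrate, Plan, Launch, Prototype):
Design=2: (1,5,2,1,1,5) (1,5,3,1,1,5) (1,5,4,1,1,5) (2,5,2,1,1,5) (2,5,3,1,1,5) (2,5,4,1,1,5) — 6.
Design=3: (1,5,2,1,1,5) (1,5,2,2,2,5) (1,5,3,1,1,5) (1,5,3,2,2,5) (1,5,4,1,1,5) (1,5,4,2,2,5) (2,5,2,1,1,5) (2,5,2,2,2,5) (2,5,3,1,1,5) (2,5,3,2,2,5) (2,5,4,1,1,5) (2,5,4,2,2,5) — 12.
Design=4: (1,5,2,1,1,5) (1,5,2,2,2,5) (1,5,2,3,3,5) (1,5,3,1,1,5) (1,5,3,2,2,5) (1,5,3,3,3,5) (1,5,4,1,1,5) (1,5,4,2,2,5) (1,5,4,3,3,5) (2,5,2,1,1,5) (2,5,2,2,2,5) (2,5,2,3,3,5) (2,5,3,1,1,5) (2,5,3,2,2,5) (2,5,3,3,3,5) (2,5,4,1,1,5) (2,5,4,2,2,5) (2,5,4,3,3,5) — 18.
Design=5: (1,5,2,1,1,5) (1,5,2,2,2,5) (1,5,2,3,3,5) (1,5,2,4,4,5) (1,5,3,1,1,5) (1,5,3,2,2,5) (1,5,3,3,3,5) (1,5,3,4,4,5) (1,5,4,1,1,5) (1,5,4,2,2,5) (1,5,4,3,3,5) (1,5,4,4,4,5) (2,5,2,1,1,5) (2,5,2,2,2,5) (2,5,2,3,3,5) (2,5,2,4,4,5) (2,5,3,1,1,5) (2,5,3,2,2,5) (2,5,3,3,3,5) (2,5,3,4,4,5) (2,5,4,1,1,5) (2,5,4,2,2,5) (2,5,4,3,3,5) (2,5,4,4,4,5) — 24.
Summing: 6 + 12 + 18 + 24 = 60.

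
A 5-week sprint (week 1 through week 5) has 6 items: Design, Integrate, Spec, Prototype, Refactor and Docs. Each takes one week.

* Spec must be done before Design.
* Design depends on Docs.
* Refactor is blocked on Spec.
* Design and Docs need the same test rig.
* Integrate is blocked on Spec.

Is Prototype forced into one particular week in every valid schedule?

No

Prototype can be week 1 (e.g. Spec in week 1; Refactor in week 2; Prototype in week 1; Docs in week 1; Integrate in week 2; Design in week 2) or week 2 (e.g. Refactor -> week 2; Design -> week 2; Integrate -> week 2; Spec -> week 1; Prototype -> week 2; Docs -> week 1).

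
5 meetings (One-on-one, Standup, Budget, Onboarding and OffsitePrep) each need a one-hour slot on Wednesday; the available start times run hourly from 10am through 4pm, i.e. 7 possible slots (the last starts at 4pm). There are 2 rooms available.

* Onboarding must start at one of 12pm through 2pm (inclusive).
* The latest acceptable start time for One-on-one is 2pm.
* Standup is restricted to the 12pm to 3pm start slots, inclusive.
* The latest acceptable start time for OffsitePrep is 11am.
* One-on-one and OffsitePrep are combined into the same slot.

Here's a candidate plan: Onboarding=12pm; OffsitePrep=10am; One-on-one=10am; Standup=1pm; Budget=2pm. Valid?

One-on-one and OffsitePrep are combined into the same slot — holds.
Onboarding must start at one of 12pm through 2pm (inclusive) — holds.
There are 2 rooms available — holds.
Standup is restricted to the 12pm to 3pm start slots, inclusive — holds.
The latest acceptable start time for One-on-one is 2pm — holds.
The latest acceptable start time for OffsitePrep is 11am — holds.

Yes, all constraints hold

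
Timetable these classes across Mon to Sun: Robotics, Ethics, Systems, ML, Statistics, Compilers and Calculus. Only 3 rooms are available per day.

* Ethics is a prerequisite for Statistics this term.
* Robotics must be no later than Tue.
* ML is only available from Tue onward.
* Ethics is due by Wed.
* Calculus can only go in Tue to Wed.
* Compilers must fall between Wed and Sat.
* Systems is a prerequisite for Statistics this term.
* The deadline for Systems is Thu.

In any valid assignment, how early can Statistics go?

Tue

Precedence pushes Statistics to at least Tue.
Statistics at Tue is achievable: Robotics=Mon; Compilers=Wed; Calculus=Tue; ML=Tue; Statistics=Tue; Systems=Mon; Ethics=Mon.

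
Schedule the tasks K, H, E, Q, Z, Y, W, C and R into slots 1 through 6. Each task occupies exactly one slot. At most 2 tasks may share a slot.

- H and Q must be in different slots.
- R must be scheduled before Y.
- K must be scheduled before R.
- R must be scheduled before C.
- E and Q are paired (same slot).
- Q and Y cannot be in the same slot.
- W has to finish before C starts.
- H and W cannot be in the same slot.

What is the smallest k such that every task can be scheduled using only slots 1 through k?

5

The precedence chain requires at least 3 distinct slots.
With at most 2 per slot and 9 tasks, at least 5 slots are needed.
5 works (last occupied slot: 5): for example K -> 1; W -> 1; Z -> 5; H -> 2; E -> 4; R -> 2; Y -> 3; C -> 3; Q -> 4.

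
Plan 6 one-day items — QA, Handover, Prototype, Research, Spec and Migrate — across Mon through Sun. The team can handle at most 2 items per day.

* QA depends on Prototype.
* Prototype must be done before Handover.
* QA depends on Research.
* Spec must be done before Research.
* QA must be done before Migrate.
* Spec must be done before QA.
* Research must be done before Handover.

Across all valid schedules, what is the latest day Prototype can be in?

Downstream work caps Prototype at Fri.
Prototype at Fri is achievable: Prototype=Fri, QA=Sat, Spec=Mon, Research=Tue, Handover=Sat, Migrate=Sun.

Fri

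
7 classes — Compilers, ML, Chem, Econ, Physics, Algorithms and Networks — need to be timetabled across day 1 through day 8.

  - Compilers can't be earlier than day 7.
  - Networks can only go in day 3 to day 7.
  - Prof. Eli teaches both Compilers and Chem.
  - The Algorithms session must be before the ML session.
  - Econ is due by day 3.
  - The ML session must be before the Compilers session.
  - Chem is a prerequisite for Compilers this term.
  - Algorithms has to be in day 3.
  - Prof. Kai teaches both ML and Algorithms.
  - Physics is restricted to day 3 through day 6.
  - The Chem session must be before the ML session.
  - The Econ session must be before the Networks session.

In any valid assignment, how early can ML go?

Precedence pushes ML to at least day 4; downstream work caps ML at day 7.
ML at day 4 is achievable: Algorithms -> day 3; Chem -> day 1; Physics -> day 3; Networks -> day 3; Econ -> day 1; ML -> day 4; Compilers -> day 7.

day 4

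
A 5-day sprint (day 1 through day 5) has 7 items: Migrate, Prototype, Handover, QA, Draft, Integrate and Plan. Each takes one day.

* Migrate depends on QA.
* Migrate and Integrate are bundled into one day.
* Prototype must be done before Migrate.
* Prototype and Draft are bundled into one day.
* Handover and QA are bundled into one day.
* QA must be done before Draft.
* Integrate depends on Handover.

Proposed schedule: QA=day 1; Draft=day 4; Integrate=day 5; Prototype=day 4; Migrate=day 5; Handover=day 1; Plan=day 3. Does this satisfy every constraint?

Valid

Prototype and Draft are bundled into one day — holds.
Integrate depends on Handover — holds.
QA must be done before Draft — holds.
Migrate depends on QA — holds.
Migrate and Integrate are bundled into one day — holds.
Handover and QA are bundled into one day — holds.
Prototype must be done before Migrate — holds.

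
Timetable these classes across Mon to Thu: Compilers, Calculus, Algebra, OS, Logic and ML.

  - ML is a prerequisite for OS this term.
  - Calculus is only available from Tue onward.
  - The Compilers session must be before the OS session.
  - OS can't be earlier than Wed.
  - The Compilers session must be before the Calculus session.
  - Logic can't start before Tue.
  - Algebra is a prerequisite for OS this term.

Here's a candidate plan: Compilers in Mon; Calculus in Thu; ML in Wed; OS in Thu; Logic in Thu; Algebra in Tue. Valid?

Calculus is only available from Tue onward — holds.
Logic can't start before Tue — holds.
The Compilers session must be before the Calculus session — holds.
OS can't be earlier than Wed — holds.
ML is a prerequisite for OS this term — holds.
Algebra is a prerequisite for OS this term — holds.
The Compilers session must be before the OS session — holds.

Yes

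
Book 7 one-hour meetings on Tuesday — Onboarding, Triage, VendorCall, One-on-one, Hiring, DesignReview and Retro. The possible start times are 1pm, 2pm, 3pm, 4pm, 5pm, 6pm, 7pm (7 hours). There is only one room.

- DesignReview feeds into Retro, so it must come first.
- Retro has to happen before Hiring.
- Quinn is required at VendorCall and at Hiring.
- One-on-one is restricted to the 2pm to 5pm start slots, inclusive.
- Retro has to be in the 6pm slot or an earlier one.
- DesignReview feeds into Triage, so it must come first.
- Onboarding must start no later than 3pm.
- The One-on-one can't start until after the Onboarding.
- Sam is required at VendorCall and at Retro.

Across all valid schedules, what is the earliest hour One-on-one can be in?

One-on-one is available from 2pm; One-on-one's own window allows nothing later than 5pm.
One-on-one at 2pm is achievable: VendorCall=7pm, Triage=5pm, Retro=4pm, One-on-one=2pm, DesignReview=3pm, Hiring=6pm, Onboarding=1pm.

2pm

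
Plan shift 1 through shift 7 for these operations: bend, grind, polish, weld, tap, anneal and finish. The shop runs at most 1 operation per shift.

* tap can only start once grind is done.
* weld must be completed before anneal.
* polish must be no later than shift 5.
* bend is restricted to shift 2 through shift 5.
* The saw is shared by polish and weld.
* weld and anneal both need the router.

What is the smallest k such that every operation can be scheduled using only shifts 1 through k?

The precedence chain requires at least 2 distinct shifts.
With at most 1 per shift and 7 operations, at least 7 shifts are needed.
7 works (last occupied shift: shift 7): for example grind in shift 3, bend in shift 2, finish in shift 7, polish in shift 1, weld in shift 4, anneal in shift 6, tap in shift 5.

7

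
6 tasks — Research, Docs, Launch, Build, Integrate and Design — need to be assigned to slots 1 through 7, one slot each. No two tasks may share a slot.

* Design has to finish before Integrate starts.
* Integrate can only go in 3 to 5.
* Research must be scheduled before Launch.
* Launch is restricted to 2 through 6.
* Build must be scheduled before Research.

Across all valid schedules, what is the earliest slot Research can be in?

Precedence pushes Research to at least 2; downstream work caps Research at 5.
Research at 2 is achievable: Integrate=4, Docs=6, Design=3, Launch=5, Build=1, Research=2.

2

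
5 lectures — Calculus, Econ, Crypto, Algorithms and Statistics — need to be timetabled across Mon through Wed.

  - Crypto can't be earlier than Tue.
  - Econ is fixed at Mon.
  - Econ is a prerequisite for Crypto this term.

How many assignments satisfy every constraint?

54

Splitting on Calculus: it can be Mon (18), Tue (18), Wed (18). Listing each branch's schedules as (Econ, Crypto, Algorithms, Statistics):
Calculus=Mon: (Mon,Tue,Mon,Mon) (Mon,Tue,Mon,Tue) (Mon,Tue,Mon,Wed) (Mon,Tue,Tue,Mon) (Mon,Tue,Tue,Tue) (Mon,Tue,Tue,Wed) (Mon,Tue,Wed,Mon) (Mon,Tue,Wed,Tue) (Mon,Tue,Wed,Wed) (Mon,Wed,Mon,Mon) (Mon,Wed,Mon,Tue) (Mon,Wed,Mon,Wed) (Mon,Wed,Tue,Mon) (Mon,Wed,Tue,Tue) (Mon,Wed,Tue,Wed) (Mon,Wed,Wed,Mon) (Mon,Wed,Wed,Tue) (Mon,Wed,Wed,Wed) — 18.
Calculus=Tue: (Mon,Tue,Mon,Mon) (Mon,Tue,Mon,Tue) (Mon,Tue,Mon,Wed) (Mon,Tue,Tue,Mon) (Mon,Tue,Tue,Tue) (Mon,Tue,Tue,Wed) (Mon,Tue,Wed,Mon) (Mon,Tue,Wed,Tue) (Mon,Tue,Wed,Wed) (Mon,Wed,Mon,Mon) (Mon,Wed,Mon,Tue) (Mon,Wed,Mon,Wed) (Mon,Wed,Tue,Mon) (Mon,Wed,Tue,Tue) (Mon,Wed,Tue,Wed) (Mon,Wed,Wed,Mon) (Mon,Wed,Wed,Tue) (Mon,Wed,Wed,Wed) — 18.
Calculus=Wed: (Mon,Tue,Mon,Mon) (Mon,Tue,Mon,Tue) (Mon,Tue,Mon,Wed) (Mon,Tue,Tue,Mon) (Mon,Tue,Tue,Tue) (Mon,Tue,Tue,Wed) (Mon,Tue,Wed,Mon) (Mon,Tue,Wed,Tue) (Mon,Tue,Wed,Wed) (Mon,Wed,Mon,Mon) (Mon,Wed,Mon,Tue) (Mon,Wed,Mon,Wed) (Mon,Wed,Tue,Mon) (Mon,Wed,Tue,Tue) (Mon,Wed,Tue,Wed) (Mon,Wed,Wed,Mon) (Mon,Wed,Wed,Tue) (Mon,Wed,Wed,Wed) — 18.
Summing: 18 + 18 + 18 = 54.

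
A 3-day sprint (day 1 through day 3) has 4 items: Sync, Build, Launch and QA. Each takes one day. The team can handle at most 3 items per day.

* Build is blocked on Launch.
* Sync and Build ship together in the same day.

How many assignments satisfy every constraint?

9

Splitting on Sync: it can be day 2 (3), day 3 (6). Listing each branch's schedules as (Build, Launch, QA) by day number:
Sync=day 2: (2,1,1) (2,1,2) (2,1,3) — 3.
Sync=day 3: (3,1,1) (3,1,2) (3,1,3) (3,2,1) (3,2,2) (3,2,3) — 6.
Summing: 3 + 6 = 9.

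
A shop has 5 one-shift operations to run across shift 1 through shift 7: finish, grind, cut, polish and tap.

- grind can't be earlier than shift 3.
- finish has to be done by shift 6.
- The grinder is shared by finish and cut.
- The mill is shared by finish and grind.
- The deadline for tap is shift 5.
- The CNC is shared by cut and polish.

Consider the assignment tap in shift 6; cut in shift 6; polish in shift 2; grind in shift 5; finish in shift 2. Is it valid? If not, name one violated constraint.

The mill is shared by finish and grind — holds.
The CNC is shared by cut and polish — holds.
grind can't be earlier than shift 3 — holds.
The grinder is shared by finish and cut — holds.
The deadline for tap is shift 5 — violated.
finish has to be done by shift 6 — holds.

Invalid. The deadline for tap is shift 5.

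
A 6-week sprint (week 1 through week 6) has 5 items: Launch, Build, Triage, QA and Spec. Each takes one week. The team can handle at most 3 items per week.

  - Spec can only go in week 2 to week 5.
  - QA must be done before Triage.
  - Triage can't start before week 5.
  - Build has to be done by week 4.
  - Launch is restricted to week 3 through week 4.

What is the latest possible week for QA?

Downstream work caps QA at week 5.
QA at week 5 is achievable: Build=week 1, Launch=week 3, Spec=week 2, Triage=week 6, QA=week 5.

week 5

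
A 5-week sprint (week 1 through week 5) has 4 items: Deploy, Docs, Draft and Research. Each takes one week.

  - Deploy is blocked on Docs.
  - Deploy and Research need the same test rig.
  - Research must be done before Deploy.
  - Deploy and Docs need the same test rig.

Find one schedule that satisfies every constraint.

Docs -> week 1, Deploy -> week 2, Draft -> week 1, Research -> week 1

Checking: Docs(week 1) before Deploy(week 2); Research(week 1) before Deploy(week 2); Deploy(week 2) != Docs(week 1); Deploy(week 2) != Research(week 1).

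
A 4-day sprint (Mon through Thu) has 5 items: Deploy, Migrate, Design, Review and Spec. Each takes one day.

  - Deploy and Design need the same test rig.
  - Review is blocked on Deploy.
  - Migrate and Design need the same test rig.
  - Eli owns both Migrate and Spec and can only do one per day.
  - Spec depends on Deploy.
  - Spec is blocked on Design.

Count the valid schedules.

Splitting on Deploy: it can be Mon (18), Tue (12), Wed (4). Listing each branch's schedules as (Migrate, Design, Review, Spec):
Deploy=Mon: (Mon,Tue,Tue,Wed) (Mon,Tue,Tue,Thu) (Mon,Tue,Wed,Wed) (Mon,Tue,Wed,Thu) (Mon,Tue,Thu,Wed) (Mon,Tue,Thu,Thu) (Mon,Wed,Tue,Thu) (Mon,Wed,Wed,Thu) (Mon,Wed,Thu,Thu) (Tue,Wed,Tue,Thu) (Tue,Wed,Wed,Thu) (Tue,Wed,Thu,Thu) (Wed,Tue,Tue,Thu) (Wed,Tue,Wed,Thu) (Wed,Tue,Thu,Thu) (Thu,Tue,Tue,Wed) (Thu,Tue,Wed,Wed) (Thu,Tue,Thu,Wed) — 18.
Deploy=Tue: (Mon,Wed,Wed,Thu) (Mon,Wed,Thu,Thu) (Tue,Mon,Wed,Wed) (Tue,Mon,Wed,Thu) (Tue,Mon,Thu,Wed) (Tue,Mon,Thu,Thu) (Tue,Wed,Wed,Thu) (Tue,Wed,Thu,Thu) (Wed,Mon,Wed,Thu) (Wed,Mon,Thu,Thu) (Thu,Mon,Wed,Wed) (Thu,Mon,Thu,Wed) — 12.
Deploy=Wed: (Mon,Tue,Thu,Thu) (Tue,Mon,Thu,Thu) (Wed,Mon,Thu,Thu) (Wed,Tue,Thu,Thu) — 4.
Summing: 18 + 12 + 4 = 34.

34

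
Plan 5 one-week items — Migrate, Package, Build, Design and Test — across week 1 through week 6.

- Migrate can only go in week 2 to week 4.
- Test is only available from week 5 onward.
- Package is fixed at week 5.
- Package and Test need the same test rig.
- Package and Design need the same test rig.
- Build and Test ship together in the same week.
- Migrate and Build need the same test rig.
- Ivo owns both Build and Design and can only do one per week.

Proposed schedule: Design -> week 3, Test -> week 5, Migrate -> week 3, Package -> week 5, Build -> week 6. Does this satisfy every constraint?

Package and Design need the same test rig — holds.
Ivo owns both Build and Design and can only do one per week — holds.
Test is only available from week 5 onward — holds.
Migrate can only go in week 2 to week 4 — holds.
Package and Test need the same test rig — violated.
Migrate and Build need the same test rig — holds.
Package is fixed at week 5 — holds.
Build and Test ship together in the same week — violated.

No. Build and Test ship together in the same week is not satisfied.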